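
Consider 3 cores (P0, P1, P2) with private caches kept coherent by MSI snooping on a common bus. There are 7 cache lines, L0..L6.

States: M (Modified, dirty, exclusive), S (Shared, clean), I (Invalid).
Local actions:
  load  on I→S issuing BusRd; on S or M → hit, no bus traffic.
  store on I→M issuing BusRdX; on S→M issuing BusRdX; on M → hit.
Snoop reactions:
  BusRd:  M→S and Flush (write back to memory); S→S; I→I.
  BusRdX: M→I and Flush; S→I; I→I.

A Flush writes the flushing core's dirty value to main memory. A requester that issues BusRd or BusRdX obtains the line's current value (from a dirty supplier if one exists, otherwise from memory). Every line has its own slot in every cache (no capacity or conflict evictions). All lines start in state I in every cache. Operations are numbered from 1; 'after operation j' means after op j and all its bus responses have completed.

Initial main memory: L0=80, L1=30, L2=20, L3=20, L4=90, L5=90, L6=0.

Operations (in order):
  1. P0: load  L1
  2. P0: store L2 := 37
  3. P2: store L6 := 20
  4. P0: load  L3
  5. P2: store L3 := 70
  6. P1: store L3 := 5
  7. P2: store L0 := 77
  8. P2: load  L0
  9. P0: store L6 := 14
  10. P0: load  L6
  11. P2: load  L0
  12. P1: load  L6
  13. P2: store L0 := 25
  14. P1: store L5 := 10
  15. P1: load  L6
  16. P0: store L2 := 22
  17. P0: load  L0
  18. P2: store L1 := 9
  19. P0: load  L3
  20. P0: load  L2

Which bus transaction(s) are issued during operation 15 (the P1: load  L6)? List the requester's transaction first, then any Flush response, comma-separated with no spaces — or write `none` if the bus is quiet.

  op1 P0: load  L1 → S/I/I on L1; bus BusRd; mem=30
  op2 P0: store L2 := 37 → M/I/I on L2; bus BusRdX; mem=20
  op3 P2: store L6 := 20 → I/I/M on L6; bus BusRdX; mem=0
  op4 P0: load  L3 → S/I/I on L3; bus BusRd; mem=20
  op5 P2: store L3 := 70 → I/I/M on L3; bus BusRdX; mem=20
  op6 P1: store L3 := 5 → I/M/I on L3; bus BusRdX Flush; mem=70
  op7 P2: store L0 := 77 → I/I/M on L0; bus BusRdX; mem=80
  op8 P2: load  L0 → I/I/M on L0; bus (none); mem=80
  op9 P0: store L6 := 14 → M/I/I on L6; bus BusRdX Flush; mem=20
  op10 P0: load  L6 → M/I/I on L6; bus (none); mem=20
  op11 P2: load  L0 → I/I/M on L0; bus (none); mem=80
  op12 P1: load  L6 → S/S/I on L6; bus BusRd Flush; mem=14
  op13 P2: store L0 := 25 → I/I/M on L0; bus (none); mem=80
  op14 P1: store L5 := 10 → I/M/I on L5; bus BusRdX; mem=90
  op15 P1: load  L6 → S/S/I on L6; bus (none); mem=14
  op16 P0: store L2 := 22 → M/I/I on L2; bus (none); mem=20
  op17 P0: load  L0 → S/I/S on L0; bus BusRd Flush; mem=25
  op18 P2: store L1 := 9 → I/I/M on L1; bus BusRdX; mem=30
  op19 P0: load  L3 → S/S/I on L3; bus BusRd Flush; mem=5
  op20 P0: load  L2 → M/I/I on L2; bus (none); mem=20

bus = none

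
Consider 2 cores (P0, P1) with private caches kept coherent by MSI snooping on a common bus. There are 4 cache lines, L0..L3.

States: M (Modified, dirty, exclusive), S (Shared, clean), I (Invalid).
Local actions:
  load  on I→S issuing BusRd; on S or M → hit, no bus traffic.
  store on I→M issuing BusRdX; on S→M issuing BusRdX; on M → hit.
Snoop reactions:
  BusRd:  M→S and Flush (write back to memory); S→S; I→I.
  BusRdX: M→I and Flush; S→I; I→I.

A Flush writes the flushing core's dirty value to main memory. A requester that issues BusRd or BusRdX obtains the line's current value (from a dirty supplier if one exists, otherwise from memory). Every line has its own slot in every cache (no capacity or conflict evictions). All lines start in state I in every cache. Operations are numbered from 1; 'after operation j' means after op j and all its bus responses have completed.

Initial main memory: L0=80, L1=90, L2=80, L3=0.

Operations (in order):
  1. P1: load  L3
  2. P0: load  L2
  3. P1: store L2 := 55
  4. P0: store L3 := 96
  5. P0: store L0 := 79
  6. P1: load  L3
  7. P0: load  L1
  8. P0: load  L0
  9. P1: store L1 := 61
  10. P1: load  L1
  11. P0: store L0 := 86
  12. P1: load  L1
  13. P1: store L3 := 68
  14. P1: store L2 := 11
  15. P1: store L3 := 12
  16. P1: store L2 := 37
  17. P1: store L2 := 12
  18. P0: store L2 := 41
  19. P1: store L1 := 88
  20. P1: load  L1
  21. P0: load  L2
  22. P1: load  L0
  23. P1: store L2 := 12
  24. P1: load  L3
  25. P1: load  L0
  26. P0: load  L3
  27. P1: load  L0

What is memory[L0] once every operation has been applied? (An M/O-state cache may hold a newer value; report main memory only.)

1. P1: load  L3  bus=[BusRd]  L3: P0=I P1=S  mem[L3]=0
2. P0: load  L2  bus=[BusRd]  L2: P0=S P1=I  mem[L2]=80
3. P1: store L2 := 55  bus=[BusRdX]  L2: P0=I P1=M  mem[L2]=80
4. P0: store L3 := 96  bus=[BusRdX]  L3: P0=M P1=I  mem[L3]=0
5. P0: store L0 := 79  bus=[BusRdX]  L0: P0=M P1=I  mem[L0]=80
6. P1: load  L3  bus=[BusRd,Flush]  L3: P0=S P1=S  mem[L3]=96
7. P0: load  L1  bus=[BusRd]  L1: P0=S P1=I  mem[L1]=90
8. P0: load  L0  bus=[-]  L0: P0=M P1=I  mem[L0]=80
9. P1: store L1 := 61  bus=[BusRdX]  L1: P0=I P1=M  mem[L1]=90
10. P1: load  L1  bus=[-]  L1: P0=I P1=M  mem[L1]=90
11. P0: store L0 := 86  bus=[-]  L0: P0=M P1=I  mem[L0]=80
12. P1: load  L1  bus=[-]  L1: P0=I P1=M  mem[L1]=90
13. P1: store L3 := 68  bus=[BusRdX]  L3: P0=I P1=M  mem[L3]=96
14. P1: store L2 := 11  bus=[-]  L2: P0=I P1=M  mem[L2]=80
15. P1: store L3 := 12  bus=[-]  L3: P0=I P1=M  mem[L3]=96
16. P1: store L2 := 37  bus=[-]  L2: P0=I P1=M  mem[L2]=80
17. P1: store L2 := 12  bus=[-]  L2: P0=I P1=M  mem[L2]=80
18. P0: store L2 := 41  bus=[BusRdX,Flush]  L2: P0=M P1=I  mem[L2]=12
19. P1: store L1 := 88  bus=[-]  L1: P0=I P1=M  mem[L1]=90
20. P1: load  L1  bus=[-]  L1: P0=I P1=M  mem[L1]=90
21. P0: load  L2  bus=[-]  L2: P0=M P1=I  mem[L2]=12
22. P1: load  L0  bus=[BusRd,Flush]  L0: P0=S P1=S  mem[L0]=86
23. P1: store L2 := 12  bus=[BusRdX,Flush]  L2: P0=I P1=M  mem[L2]=41
24. P1: load  L3  bus=[-]  L3: P0=I P1=M  mem[L3]=96
25. P1: load  L0  bus=[-]  L0: P0=S P1=S  mem[L0]=86
26. P0: load  L3  bus=[BusRd,Flush]  L3: P0=S P1=S  mem[L3]=12
27. P1: load  L0  bus=[-]  L0: P0=S P1=S  mem[L0]=86

memory[L0] = 86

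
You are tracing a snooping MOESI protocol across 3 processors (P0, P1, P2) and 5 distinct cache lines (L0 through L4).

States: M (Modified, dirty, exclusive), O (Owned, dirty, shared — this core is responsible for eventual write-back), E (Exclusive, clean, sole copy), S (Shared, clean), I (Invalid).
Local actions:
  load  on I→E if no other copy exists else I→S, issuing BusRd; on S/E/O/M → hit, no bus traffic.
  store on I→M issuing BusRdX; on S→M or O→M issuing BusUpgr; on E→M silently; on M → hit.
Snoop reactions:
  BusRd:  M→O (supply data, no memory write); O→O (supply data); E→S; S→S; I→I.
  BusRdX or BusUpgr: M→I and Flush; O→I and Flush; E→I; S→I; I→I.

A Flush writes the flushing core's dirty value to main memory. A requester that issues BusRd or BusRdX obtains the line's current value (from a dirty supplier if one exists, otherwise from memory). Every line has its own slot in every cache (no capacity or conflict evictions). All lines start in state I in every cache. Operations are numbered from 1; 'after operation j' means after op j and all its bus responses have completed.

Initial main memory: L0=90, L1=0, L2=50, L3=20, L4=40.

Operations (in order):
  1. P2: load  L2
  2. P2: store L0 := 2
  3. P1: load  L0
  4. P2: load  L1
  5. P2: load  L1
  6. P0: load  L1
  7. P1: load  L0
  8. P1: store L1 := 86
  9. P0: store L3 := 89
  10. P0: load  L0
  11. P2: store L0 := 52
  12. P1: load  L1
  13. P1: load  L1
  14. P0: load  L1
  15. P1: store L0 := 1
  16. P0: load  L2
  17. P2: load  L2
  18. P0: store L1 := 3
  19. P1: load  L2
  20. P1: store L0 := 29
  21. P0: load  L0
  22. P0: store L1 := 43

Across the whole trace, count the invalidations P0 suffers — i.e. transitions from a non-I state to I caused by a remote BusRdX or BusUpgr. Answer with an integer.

[1] P2: load  L2 | P0:I, P1:I, P2:E(50) | bus: BusRd
[2] P2: store L0 := 2 | P0:I, P1:I, P2:M(2) | bus: BusRdX
[3] P1: load  L0 | P0:I, P1:S(2), P2:O(2) | bus: BusRd
[4] P2: load  L1 | P0:I, P1:I, P2:E(0) | bus: BusRd
[5] P2: load  L1 | P0:I, P1:I, P2:E(0) | bus: none
[6] P0: load  L1 | P0:S(0), P1:I, P2:S(0) | bus: BusRd
[7] P1: load  L0 | P0:I, P1:S(2), P2:O(2) | bus: none
[8] P1: store L1 := 86 | P0:I, P1:M(86), P2:I | bus: BusRdX
[9] P0: store L3 := 89 | P0:M(89), P1:I, P2:I | bus: BusRdX
[10] P0: load  L0 | P0:S(2), P1:S(2), P2:O(2) | bus: BusRd
[11] P2: store L0 := 52 | P0:I, P1:I, P2:M(52) | bus: BusUpgr
[12] P1: load  L1 | P0:I, P1:M(86), P2:I | bus: none
[13] P1: load  L1 | P0:I, P1:M(86), P2:I | bus: none
[14] P0: load  L1 | P0:S(86), P1:O(86), P2:I | bus: BusRd
[15] P1: store L0 := 1 | P0:I, P1:M(1), P2:I | bus: BusRdX,Flush
[16] P0: load  L2 | P0:S(50), P1:I, P2:S(50) | bus: BusRd
[17] P2: load  L2 | P0:S(50), P1:I, P2:S(50) | bus: none
[18] P0: store L1 := 3 | P0:M(3), P1:I, P2:I | bus: BusUpgr,Flush
[19] P1: load  L2 | P0:S(50), P1:S(50), P2:S(50) | bus: BusRd
[20] P1: store L0 := 29 | P0:I, P1:M(29), P2:I | bus: none
[21] P0: load  L0 | P0:S(29), P1:O(29), P2:I | bus: BusRd
[22] P0: store L1 := 43 | P0:M(43), P1:I, P2:I | bus: none

invalidations = 2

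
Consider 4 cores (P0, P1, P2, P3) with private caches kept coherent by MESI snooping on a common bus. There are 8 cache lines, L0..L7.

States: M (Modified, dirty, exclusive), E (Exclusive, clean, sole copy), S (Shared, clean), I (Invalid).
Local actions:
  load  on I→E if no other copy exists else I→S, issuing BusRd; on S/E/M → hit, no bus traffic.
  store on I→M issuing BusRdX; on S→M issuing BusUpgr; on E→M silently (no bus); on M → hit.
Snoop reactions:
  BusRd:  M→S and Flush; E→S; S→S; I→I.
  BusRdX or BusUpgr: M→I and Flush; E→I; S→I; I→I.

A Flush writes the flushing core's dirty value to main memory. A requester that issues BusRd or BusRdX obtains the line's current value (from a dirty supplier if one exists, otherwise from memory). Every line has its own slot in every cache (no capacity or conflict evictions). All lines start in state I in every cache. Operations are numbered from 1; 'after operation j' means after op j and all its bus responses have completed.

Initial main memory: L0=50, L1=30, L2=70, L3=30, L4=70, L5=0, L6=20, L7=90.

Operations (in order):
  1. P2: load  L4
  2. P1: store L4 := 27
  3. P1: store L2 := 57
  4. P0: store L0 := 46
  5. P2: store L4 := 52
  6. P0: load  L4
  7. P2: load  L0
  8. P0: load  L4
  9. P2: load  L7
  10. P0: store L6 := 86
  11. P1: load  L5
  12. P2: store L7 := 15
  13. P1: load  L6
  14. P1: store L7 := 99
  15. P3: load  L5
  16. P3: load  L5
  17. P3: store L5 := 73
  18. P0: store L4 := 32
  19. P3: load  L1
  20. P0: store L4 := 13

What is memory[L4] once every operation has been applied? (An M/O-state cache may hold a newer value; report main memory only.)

  op1 P2: load  L4 → I/I/E/I on L4; bus BusRd; mem=70
  op2 P1: store L4 := 27 → I/M/I/I on L4; bus BusRdX; mem=70
  op3 P1: store L2 := 57 → I/M/I/I on L2; bus BusRdX; mem=70
  op4 P0: store L0 := 46 → M/I/I/I on L0; bus BusRdX; mem=50
  op5 P2: store L4 := 52 → I/I/M/I on L4; bus BusRdX Flush; mem=27
  op6 P0: load  L4 → S/I/S/I on L4; bus BusRd Flush; mem=52
  op7 P2: load  L0 → S/I/S/I on L0; bus BusRd Flush; mem=46
  op8 P0: load  L4 → S/I/S/I on L4; bus (none); mem=52
  op9 P2: load  L7 → I/I/E/I on L7; bus BusRd; mem=90
  op10 P0: store L6 := 86 → M/I/I/I on L6; bus BusRdX; mem=20
  op11 P1: load  L5 → I/E/I/I on L5; bus BusRd; mem=0
  op12 P2: store L7 := 15 → I/I/M/I on L7; bus (none); mem=90
  op13 P1: load  L6 → S/S/I/I on L6; bus BusRd Flush; mem=86
  op14 P1: store L7 := 99 → I/M/I/I on L7; bus BusRdX Flush; mem=15
  op15 P3: load  L5 → I/S/I/S on L5; bus BusRd; mem=0
  op16 P3: load  L5 → I/S/I/S on L5; bus (none); mem=0
  op17 P3: store L5 := 73 → I/I/I/M on L5; bus BusUpgr; mem=0
  op18 P0: store L4 := 32 → M/I/I/I on L4; bus BusUpgr; mem=52
  op19 P3: load  L1 → I/I/I/E on L1; bus BusRd; mem=30
  op20 P0: store L4 := 13 → M/I/I/I on L4; bus (none); mem=52

memory[L4] = 52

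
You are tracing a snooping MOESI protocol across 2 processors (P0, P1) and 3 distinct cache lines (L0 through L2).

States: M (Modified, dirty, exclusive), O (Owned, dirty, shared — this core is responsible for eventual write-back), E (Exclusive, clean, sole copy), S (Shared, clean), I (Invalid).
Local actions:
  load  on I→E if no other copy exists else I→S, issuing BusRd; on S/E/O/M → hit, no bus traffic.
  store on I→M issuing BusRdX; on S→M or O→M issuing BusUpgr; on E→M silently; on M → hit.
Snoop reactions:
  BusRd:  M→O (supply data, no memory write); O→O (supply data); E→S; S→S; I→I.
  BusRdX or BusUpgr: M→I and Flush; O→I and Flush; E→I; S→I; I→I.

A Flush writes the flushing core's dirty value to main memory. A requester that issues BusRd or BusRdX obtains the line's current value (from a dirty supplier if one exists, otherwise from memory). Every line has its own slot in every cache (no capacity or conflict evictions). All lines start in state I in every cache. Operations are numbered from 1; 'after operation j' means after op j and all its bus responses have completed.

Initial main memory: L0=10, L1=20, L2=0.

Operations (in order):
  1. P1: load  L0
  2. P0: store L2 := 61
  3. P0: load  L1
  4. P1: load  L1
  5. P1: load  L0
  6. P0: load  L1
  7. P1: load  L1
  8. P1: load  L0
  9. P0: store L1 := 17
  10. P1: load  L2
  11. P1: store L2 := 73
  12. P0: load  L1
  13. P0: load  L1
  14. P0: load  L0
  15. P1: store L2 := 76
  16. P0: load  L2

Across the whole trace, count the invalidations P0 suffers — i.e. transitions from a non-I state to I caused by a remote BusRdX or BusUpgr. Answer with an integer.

[1] P1: load  L0 | P0:I, P1:E(10) | bus: BusRd
[2] P0: store L2 := 61 | P0:M(61), P1:I | bus: BusRdX
[3] P0: load  L1 | P0:E(20), P1:I | bus: BusRd
[4] P1: load  L1 | P0:S(20), P1:S(20) | bus: BusRd
[5] P1: load  L0 | P0:I, P1:E(10) | bus: none
[6] P0: load  L1 | P0:S(20), P1:S(20) | bus: none
[7] P1: load  L1 | P0:S(20), P1:S(20) | bus: none
[8] P1: load  L0 | P0:I, P1:E(10) | bus: none
[9] P0: store L1 := 17 | P0:M(17), P1:I | bus: BusUpgr
[10] P1: load  L2 | P0:O(61), P1:S(61) | bus: BusRd
[11] P1: store L2 := 73 | P0:I, P1:M(73) | bus: BusUpgr,Flush
[12] P0: load  L1 | P0:M(17), P1:I | bus: none
[13] P0: load  L1 | P0:M(17), P1:I | bus: none
[14] P0: load  L0 | P0:S(10), P1:S(10) | bus: BusRd
[15] P1: store L2 := 76 | P0:I, P1:M(76) | bus: none
[16] P0: load  L2 | P0:S(76), P1:O(76) | bus: BusRd

invalidations = 1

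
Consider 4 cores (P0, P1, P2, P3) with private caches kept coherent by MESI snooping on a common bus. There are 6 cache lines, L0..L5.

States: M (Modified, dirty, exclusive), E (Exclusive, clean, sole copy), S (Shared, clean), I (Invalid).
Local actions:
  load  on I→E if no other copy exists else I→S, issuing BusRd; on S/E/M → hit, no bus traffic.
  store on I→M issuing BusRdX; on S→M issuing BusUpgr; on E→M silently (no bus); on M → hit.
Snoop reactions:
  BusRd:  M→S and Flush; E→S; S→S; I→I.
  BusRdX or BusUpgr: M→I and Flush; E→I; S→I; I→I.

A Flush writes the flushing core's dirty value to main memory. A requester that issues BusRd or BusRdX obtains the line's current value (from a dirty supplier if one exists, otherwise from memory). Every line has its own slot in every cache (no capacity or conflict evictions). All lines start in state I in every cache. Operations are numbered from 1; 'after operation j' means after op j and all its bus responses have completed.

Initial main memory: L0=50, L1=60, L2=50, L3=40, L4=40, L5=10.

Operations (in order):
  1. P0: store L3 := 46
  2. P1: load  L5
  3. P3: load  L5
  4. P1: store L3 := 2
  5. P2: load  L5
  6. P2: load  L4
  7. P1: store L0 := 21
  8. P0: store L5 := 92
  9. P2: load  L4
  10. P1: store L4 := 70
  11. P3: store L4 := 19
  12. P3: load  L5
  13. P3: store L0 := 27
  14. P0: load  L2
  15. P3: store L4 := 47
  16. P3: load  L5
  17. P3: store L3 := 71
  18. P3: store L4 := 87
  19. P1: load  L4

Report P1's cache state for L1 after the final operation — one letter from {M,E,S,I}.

1. P0: store L3 := 46  bus=[BusRdX]  L3: P0=M P1=I P2=I P3=I  mem[L3]=40
2. P1: load  L5  bus=[BusRd]  L5: P0=I P1=E P2=I P3=I  mem[L5]=10
3. P3: load  L5  bus=[BusRd]  L5: P0=I P1=S P2=I P3=S  mem[L5]=10
4. P1: store L3 := 2  bus=[BusRdX,Flush]  L3: P0=I P1=M P2=I P3=I  mem[L3]=46
5. P2: load  L5  bus=[BusRd]  L5: P0=I P1=S P2=S P3=S  mem[L5]=10
6. P2: load  L4  bus=[BusRd]  L4: P0=I P1=I P2=E P3=I  mem[L4]=40
7. P1: store L0 := 21  bus=[BusRdX]  L0: P0=I P1=M P2=I P3=I  mem[L0]=50
8. P0: store L5 := 92  bus=[BusRdX]  L5: P0=M P1=I P2=I P3=I  mem[L5]=10
9. P2: load  L4  bus=[-]  L4: P0=I P1=I P2=E P3=I  mem[L4]=40
10. P1: store L4 := 70  bus=[BusRdX]  L4: P0=I P1=M P2=I P3=I  mem[L4]=40
11. P3: store L4 := 19  bus=[BusRdX,Flush]  L4: P0=I P1=I P2=I P3=M  mem[L4]=70
12. P3: load  L5  bus=[BusRd,Flush]  L5: P0=S P1=I P2=I P3=S  mem[L5]=92
13. P3: store L0 := 27  bus=[BusRdX,Flush]  L0: P0=I P1=I P2=I P3=M  mem[L0]=21
14. P0: load  L2  bus=[BusRd]  L2: P0=E P1=I P2=I P3=I  mem[L2]=50
15. P3: store L4 := 47  bus=[-]  L4: P0=I P1=I P2=I P3=M  mem[L4]=70
16. P3: load  L5  bus=[-]  L5: P0=S P1=I P2=I P3=S  mem[L5]=92
17. P3: store L3 := 71  bus=[BusRdX,Flush]  L3: P0=I P1=I P2=I P3=M  mem[L3]=2
18. P3: store L4 := 87  bus=[-]  L4: P0=I P1=I P2=I P3=M  mem[L4]=70
19. P1: load  L4  bus=[BusRd,Flush]  L4: P0=I P1=S P2=I P3=S  mem[L4]=87

state = I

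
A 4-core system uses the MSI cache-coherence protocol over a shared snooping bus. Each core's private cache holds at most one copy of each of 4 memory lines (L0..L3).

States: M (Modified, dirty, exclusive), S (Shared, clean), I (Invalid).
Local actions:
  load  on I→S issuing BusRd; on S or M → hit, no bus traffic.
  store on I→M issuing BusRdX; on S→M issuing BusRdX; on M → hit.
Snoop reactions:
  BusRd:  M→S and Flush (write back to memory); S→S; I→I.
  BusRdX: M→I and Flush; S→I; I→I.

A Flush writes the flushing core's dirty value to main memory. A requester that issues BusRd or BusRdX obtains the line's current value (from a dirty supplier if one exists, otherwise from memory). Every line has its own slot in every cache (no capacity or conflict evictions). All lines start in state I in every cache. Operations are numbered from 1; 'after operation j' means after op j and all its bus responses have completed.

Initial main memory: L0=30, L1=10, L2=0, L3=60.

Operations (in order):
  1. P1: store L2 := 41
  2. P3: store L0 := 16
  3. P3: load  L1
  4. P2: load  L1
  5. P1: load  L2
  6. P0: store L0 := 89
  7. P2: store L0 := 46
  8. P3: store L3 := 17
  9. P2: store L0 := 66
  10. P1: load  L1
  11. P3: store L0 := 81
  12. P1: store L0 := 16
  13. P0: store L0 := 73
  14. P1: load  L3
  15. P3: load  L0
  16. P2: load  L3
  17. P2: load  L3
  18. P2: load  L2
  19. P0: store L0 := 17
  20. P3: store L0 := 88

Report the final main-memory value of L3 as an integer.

[1] P1: store L2 := 41 | P0:I, P1:M(41), P2:I, P3:I | bus: BusRdX
[2] P3: store L0 := 16 | P0:I, P1:I, P2:I, P3:M(16) | bus: BusRdX
[3] P3: load  L1 | P0:I, P1:I, P2:I, P3:S(10) | bus: BusRd
[4] P2: load  L1 | P0:I, P1:I, P2:S(10), P3:S(10) | bus: BusRd
[5] P1: load  L2 | P0:I, P1:M(41), P2:I, P3:I | bus: none
[6] P0: store L0 := 89 | P0:M(89), P1:I, P2:I, P3:I | bus: BusRdX,Flush
[7] P2: store L0 := 46 | P0:I, P1:I, P2:M(46), P3:I | bus: BusRdX,Flush
[8] P3: store L3 := 17 | P0:I, P1:I, P2:I, P3:M(17) | bus: BusRdX
[9] P2: store L0 := 66 | P0:I, P1:I, P2:M(66), P3:I | bus: none
[10] P1: load  L1 | P0:I, P1:S(10), P2:S(10), P3:S(10) | bus: BusRd
[11] P3: store L0 := 81 | P0:I, P1:I, P2:I, P3:M(81) | bus: BusRdX,Flush
[12] P1: store L0 := 16 | P0:I, P1:M(16), P2:I, P3:I | bus: BusRdX,Flush
[13] P0: store L0 := 73 | P0:M(73), P1:I, P2:I, P3:I | bus: BusRdX,Flush
[14] P1: load  L3 | P0:I, P1:S(17), P2:I, P3:S(17) | bus: BusRd,Flush
[15] P3: load  L0 | P0:S(73), P1:I, P2:I, P3:S(73) | bus: BusRd,Flush
[16] P2: load  L3 | P0:I, P1:S(17), P2:S(17), P3:S(17) | bus: BusRd
[17] P2: load  L3 | P0:I, P1:S(17), P2:S(17), P3:S(17) | bus: none
[18] P2: load  L2 | P0:I, P1:S(41), P2:S(41), P3:I | bus: BusRd,Flush
[19] P0: store L0 := 17 | P0:M(17), P1:I, P2:I, P3:I | bus: BusRdX
[20] P3: store L0 := 88 | P0:I, P1:I, P2:I, P3:M(88) | bus: BusRdX,Flush

memory[L3] = 17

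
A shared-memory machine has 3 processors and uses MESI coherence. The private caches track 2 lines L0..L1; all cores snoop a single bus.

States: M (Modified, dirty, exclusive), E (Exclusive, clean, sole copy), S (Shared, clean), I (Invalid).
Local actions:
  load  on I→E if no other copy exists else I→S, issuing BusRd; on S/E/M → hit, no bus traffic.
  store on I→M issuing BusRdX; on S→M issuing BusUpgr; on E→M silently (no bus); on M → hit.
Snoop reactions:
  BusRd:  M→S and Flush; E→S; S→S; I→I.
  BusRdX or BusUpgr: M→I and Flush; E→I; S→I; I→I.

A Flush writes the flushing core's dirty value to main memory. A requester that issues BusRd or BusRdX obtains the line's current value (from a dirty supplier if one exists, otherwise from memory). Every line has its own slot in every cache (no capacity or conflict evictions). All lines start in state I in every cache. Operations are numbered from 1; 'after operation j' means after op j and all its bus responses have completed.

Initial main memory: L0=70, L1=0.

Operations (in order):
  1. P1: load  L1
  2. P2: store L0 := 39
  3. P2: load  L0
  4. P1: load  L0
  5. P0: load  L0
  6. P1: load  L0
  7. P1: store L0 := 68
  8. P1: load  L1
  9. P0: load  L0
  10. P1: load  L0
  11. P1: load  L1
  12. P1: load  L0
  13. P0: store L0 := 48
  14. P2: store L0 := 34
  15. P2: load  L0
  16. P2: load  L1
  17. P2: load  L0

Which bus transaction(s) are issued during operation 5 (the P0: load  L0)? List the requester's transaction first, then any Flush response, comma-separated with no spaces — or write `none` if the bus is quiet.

  op1 P1: load  L1 → I/E/I on L1; bus BusRd; mem=0
  op2 P2: store L0 := 39 → I/I/M on L0; bus BusRdX; mem=70
  op3 P2: load  L0 → I/I/M on L0; bus (none); mem=70
  op4 P1: load  L0 → I/S/S on L0; bus BusRd Flush; mem=39
  op5 P0: load  L0 → S/S/S on L0; bus BusRd; mem=39
  op6 P1: load  L0 → S/S/S on L0; bus (none); mem=39
  op7 P1: store L0 := 68 → I/M/I on L0; bus BusUpgr; mem=39
  op8 P1: load  L1 → I/E/I on L1; bus (none); mem=0
  op9 P0: load  L0 → S/S/I on L0; bus BusRd Flush; mem=68
  op10 P1: load  L0 → S/S/I on L0; bus (none); mem=68
  op11 P1: load  L1 → I/E/I on L1; bus (none); mem=0
  op12 P1: load  L0 → S/S/I on L0; bus (none); mem=68
  op13 P0: store L0 := 48 → M/I/I on L0; bus BusUpgr; mem=68
  op14 P2: store L0 := 34 → I/I/M on L0; bus BusRdX Flush; mem=48
  op15 P2: load  L0 → I/I/M on L0; bus (none); mem=48
  op16 P2: load  L1 → I/S/S on L1; bus BusRd; mem=0
  op17 P2: load  L0 → I/I/M on L0; bus (none); mem=48

bus = BusRd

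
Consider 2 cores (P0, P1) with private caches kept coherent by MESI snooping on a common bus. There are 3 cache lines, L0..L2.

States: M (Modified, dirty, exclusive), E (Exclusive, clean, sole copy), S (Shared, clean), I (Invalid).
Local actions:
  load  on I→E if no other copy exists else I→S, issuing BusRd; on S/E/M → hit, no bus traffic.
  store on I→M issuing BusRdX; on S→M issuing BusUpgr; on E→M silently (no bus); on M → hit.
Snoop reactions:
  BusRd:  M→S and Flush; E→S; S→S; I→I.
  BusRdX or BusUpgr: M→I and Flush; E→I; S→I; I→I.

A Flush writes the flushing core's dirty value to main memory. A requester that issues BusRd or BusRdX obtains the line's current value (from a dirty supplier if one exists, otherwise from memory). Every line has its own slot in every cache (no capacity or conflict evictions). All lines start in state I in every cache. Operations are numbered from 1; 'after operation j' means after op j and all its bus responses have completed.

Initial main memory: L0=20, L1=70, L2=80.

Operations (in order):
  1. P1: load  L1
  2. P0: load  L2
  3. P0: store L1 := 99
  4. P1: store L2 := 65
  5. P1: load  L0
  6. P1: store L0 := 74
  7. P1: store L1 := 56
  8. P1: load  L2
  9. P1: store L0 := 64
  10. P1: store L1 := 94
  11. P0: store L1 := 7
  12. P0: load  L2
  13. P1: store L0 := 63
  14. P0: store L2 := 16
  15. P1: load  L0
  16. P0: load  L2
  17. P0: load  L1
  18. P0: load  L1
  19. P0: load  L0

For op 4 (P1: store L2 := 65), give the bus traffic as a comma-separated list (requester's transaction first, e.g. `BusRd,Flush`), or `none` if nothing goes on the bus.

bus = BusRdX

[1] P1: load  L1 | P0:I, P1:E(70) | bus: BusRd
[2] P0: load  L2 | P0:E(80), P1:I | bus: BusRd
[3] P0: store L1 := 99 | P0:M(99), P1:I | bus: BusRdX
[4] P1: store L2 := 65 | P0:I, P1:M(65) | bus: BusRdX
[5] P1: load  L0 | P0:I, P1:E(20) | bus: BusRd
[6] P1: store L0 := 74 | P0:I, P1:M(74) | bus: none
[7] P1: store L1 := 56 | P0:I, P1:M(56) | bus: BusRdX,Flush
[8] P1: load  L2 | P0:I, P1:M(65) | bus: none
[9] P1: store L0 := 64 | P0:I, P1:M(64) | bus: none
[10] P1: store L1 := 94 | P0:I, P1:M(94) | bus: none
[11] P0: store L1 := 7 | P0:M(7), P1:I | bus: BusRdX,Flush
[12] P0: load  L2 | P0:S(65), P1:S(65) | bus: BusRd,Flush
[13] P1: store L0 := 63 | P0:I, P1:M(63) | bus: none
[14] P0: store L2 := 16 | P0:M(16), P1:I | bus: BusUpgr
[15] P1: load  L0 | P0:I, P1:M(63) | bus: none
[16] P0: load  L2 | P0:M(16), P1:I | bus: none
[17] P0: load  L1 | P0:M(7), P1:I | bus: none
[18] P0: load  L1 | P0:M(7), P1:I | bus: none
[19] P0: load  L0 | P0:S(63), P1:S(63) | bus: BusRd,Flush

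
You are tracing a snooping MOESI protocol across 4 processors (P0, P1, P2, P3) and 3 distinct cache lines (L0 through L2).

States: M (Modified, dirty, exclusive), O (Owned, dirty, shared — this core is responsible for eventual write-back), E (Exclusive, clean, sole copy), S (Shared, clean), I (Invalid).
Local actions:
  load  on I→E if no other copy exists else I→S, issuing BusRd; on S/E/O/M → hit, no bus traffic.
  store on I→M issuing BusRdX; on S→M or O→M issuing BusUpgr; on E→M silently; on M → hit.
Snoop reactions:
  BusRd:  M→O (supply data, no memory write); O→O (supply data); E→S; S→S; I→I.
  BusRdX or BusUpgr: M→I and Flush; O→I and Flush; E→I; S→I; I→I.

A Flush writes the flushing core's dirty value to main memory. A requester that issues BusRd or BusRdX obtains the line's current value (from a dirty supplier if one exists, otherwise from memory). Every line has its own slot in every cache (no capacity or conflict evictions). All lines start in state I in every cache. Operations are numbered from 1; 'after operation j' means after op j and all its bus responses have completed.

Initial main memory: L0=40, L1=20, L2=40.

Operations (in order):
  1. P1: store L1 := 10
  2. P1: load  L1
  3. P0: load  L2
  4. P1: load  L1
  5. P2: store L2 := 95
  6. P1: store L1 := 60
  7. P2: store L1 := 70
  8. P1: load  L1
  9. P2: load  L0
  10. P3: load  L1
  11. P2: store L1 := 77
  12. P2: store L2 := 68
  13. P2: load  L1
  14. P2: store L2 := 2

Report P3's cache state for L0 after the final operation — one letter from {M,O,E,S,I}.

state = I

step 1: P1: store L1 := 10  ⟶  IMII  (L1)  txn=BusRdX  M[L1]=20
step 2: P1: load  L1  ⟶  IMII  (L1)  txn=∅  M[L1]=20
step 3: P0: load  L2  ⟶  EIII  (L2)  txn=BusRd  M[L2]=40
step 4: P1: load  L1  ⟶  IMII  (L1)  txn=∅  M[L1]=20
step 5: P2: store L2 := 95  ⟶  IIMI  (L2)  txn=BusRdX  M[L2]=40
step 6: P1: store L1 := 60  ⟶  IMII  (L1)  txn=∅  M[L1]=20
step 7: P2: store L1 := 70  ⟶  IIMI  (L1)  txn=BusRdX+Flush  M[L1]=60
step 8: P1: load  L1  ⟶  ISOI  (L1)  txn=BusRd  M[L1]=60
step 9: P2: load  L0  ⟶  IIEI  (L0)  txn=BusRd  M[L0]=40
step 10: P3: load  L1  ⟶  ISOS  (L1)  txn=BusRd  M[L1]=60
step 11: P2: store L1 := 77  ⟶  IIMI  (L1)  txn=BusUpgr  M[L1]=60
step 12: P2: store L2 := 68  ⟶  IIMI  (L2)  txn=∅  M[L2]=40
step 13: P2: load  L1  ⟶  IIMI  (L1)  txn=∅  M[L1]=60
step 14: P2: store L2 := 2  ⟶  IIMI  (L2)  txn=∅  M[L2]=40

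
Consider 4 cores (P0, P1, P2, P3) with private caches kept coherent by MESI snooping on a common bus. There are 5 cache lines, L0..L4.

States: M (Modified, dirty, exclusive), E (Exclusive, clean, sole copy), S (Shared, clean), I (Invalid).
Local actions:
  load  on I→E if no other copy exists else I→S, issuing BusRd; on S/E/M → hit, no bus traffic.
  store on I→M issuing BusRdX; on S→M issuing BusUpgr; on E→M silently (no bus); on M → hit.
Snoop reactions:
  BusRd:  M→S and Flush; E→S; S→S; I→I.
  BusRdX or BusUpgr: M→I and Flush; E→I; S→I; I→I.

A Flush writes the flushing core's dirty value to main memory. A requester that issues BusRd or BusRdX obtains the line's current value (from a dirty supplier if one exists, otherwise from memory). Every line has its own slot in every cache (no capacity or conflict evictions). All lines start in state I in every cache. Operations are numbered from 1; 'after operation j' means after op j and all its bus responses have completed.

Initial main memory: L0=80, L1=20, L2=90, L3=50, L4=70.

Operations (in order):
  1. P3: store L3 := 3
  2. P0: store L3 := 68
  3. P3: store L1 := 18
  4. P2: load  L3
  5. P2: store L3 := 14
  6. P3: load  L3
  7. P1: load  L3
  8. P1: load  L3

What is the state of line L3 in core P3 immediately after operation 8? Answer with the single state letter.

[1] P3: store L3 := 3 | P0:I, P1:I, P2:I, P3:M(3) | bus: BusRdX
[2] P0: store L3 := 68 | P0:M(68), P1:I, P2:I, P3:I | bus: BusRdX,Flush
[3] P3: store L1 := 18 | P0:I, P1:I, P2:I, P3:M(18) | bus: BusRdX
[4] P2: load  L3 | P0:S(68), P1:I, P2:S(68), P3:I | bus: BusRd,Flush
[5] P2: store L3 := 14 | P0:I, P1:I, P2:M(14), P3:I | bus: BusUpgr
[6] P3: load  L3 | P0:I, P1:I, P2:S(14), P3:S(14) | bus: BusRd,Flush
[7] P1: load  L3 | P0:I, P1:S(14), P2:S(14), P3:S(14) | bus: BusRd
[8] P1: load  L3 | P0:I, P1:S(14), P2:S(14), P3:S(14) | bus: none

state = S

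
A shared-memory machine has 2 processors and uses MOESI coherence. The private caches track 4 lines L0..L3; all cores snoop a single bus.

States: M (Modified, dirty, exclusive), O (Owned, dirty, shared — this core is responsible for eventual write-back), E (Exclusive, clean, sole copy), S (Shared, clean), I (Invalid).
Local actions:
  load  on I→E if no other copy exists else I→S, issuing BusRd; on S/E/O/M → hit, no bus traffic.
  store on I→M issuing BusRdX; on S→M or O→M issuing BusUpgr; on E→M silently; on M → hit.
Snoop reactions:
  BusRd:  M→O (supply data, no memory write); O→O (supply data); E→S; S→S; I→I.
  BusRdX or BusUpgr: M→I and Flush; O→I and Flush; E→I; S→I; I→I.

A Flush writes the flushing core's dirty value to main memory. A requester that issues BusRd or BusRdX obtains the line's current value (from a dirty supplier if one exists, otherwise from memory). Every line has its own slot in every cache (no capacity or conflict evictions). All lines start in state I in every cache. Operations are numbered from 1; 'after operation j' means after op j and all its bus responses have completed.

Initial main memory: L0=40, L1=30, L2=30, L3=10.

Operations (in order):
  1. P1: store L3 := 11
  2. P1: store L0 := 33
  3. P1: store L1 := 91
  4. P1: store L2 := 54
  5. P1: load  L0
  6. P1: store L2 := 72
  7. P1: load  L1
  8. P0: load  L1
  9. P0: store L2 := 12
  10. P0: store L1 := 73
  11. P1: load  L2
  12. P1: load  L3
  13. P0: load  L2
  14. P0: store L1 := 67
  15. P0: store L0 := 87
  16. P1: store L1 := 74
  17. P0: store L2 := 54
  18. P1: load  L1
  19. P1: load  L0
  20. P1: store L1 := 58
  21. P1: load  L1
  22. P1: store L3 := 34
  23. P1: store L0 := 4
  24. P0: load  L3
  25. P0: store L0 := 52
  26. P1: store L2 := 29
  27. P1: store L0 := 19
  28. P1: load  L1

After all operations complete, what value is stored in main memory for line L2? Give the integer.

[1] P1: store L3 := 11 | P0:I, P1:M(11) | bus: BusRdX
[2] P1: store L0 := 33 | P0:I, P1:M(33) | bus: BusRdX
[3] P1: store L1 := 91 | P0:I, P1:M(91) | bus: BusRdX
[4] P1: store L2 := 54 | P0:I, P1:M(54) | bus: BusRdX
[5] P1: load  L0 | P0:I, P1:M(33) | bus: none
[6] P1: store L2 := 72 | P0:I, P1:M(72) | bus: none
[7] P1: load  L1 | P0:I, P1:M(91) | bus: none
[8] P0: load  L1 | P0:S(91), P1:O(91) | bus: BusRd
[9] P0: store L2 := 12 | P0:M(12), P1:I | bus: BusRdX,Flush
[10] P0: store L1 := 73 | P0:M(73), P1:I | bus: BusUpgr,Flush
[11] P1: load  L2 | P0:O(12), P1:S(12) | bus: BusRd
[12] P1: load  L3 | P0:I, P1:M(11) | bus: none
[13] P0: load  L2 | P0:O(12), P1:S(12) | bus: none
[14] P0: store L1 := 67 | P0:M(67), P1:I | bus: none
[15] P0: store L0 := 87 | P0:M(87), P1:I | bus: BusRdX,Flush
[16] P1: store L1 := 74 | P0:I, P1:M(74) | bus: BusRdX,Flush
[17] P0: store L2 := 54 | P0:M(54), P1:I | bus: BusUpgr
[18] P1: load  L1 | P0:I, P1:M(74) | bus: none
[19] P1: load  L0 | P0:O(87), P1:S(87) | bus: BusRd
[20] P1: store L1 := 58 | P0:I, P1:M(58) | bus: none
[21] P1: load  L1 | P0:I, P1:M(58) | bus: none
[22] P1: store L3 := 34 | P0:I, P1:M(34) | bus: none
[23] P1: store L0 := 4 | P0:I, P1:M(4) | bus: BusUpgr,Flush
[24] P0: load  L3 | P0:S(34), P1:O(34) | bus: BusRd
[25] P0: store L0 := 52 | P0:M(52), P1:I | bus: BusRdX,Flush
[26] P1: store L2 := 29 | P0:I, P1:M(29) | bus: BusRdX,Flush
[27] P1: store L0 := 19 | P0:I, P1:M(19) | bus: BusRdX,Flush
[28] P1: load  L1 | P0:I, P1:M(58) | bus: none

memory[L2] = 54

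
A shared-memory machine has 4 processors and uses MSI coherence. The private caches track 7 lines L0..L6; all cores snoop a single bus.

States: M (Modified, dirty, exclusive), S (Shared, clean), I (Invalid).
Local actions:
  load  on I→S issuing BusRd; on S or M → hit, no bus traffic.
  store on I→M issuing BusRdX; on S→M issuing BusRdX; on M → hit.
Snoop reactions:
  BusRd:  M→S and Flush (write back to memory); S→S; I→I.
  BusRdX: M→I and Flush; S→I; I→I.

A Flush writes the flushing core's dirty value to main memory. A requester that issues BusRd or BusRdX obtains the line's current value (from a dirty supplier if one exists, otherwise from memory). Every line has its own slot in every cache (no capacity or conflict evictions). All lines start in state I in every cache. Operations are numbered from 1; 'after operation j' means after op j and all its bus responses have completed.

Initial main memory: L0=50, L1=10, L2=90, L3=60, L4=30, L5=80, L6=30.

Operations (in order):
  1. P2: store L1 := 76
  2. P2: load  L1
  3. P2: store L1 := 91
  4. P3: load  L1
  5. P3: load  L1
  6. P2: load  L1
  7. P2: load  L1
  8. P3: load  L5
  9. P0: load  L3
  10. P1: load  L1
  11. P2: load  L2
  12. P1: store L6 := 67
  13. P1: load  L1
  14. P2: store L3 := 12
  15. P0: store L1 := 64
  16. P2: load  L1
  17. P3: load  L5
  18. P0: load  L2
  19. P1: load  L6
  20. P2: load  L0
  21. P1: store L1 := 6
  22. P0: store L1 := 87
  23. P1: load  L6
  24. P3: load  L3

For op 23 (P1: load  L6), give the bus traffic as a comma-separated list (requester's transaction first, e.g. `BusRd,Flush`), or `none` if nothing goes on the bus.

bus = none

step 1: P2: store L1 := 76  ⟶  IIMI  (L1)  txn=BusRdX  M[L1]=10
step 2: P2: load  L1  ⟶  IIMI  (L1)  txn=∅  M[L1]=10
step 3: P2: store L1 := 91  ⟶  IIMI  (L1)  txn=∅  M[L1]=10
step 4: P3: load  L1  ⟶  IISS  (L1)  txn=BusRd+Flush  M[L1]=91
step 5: P3: load  L1  ⟶  IISS  (L1)  txn=∅  M[L1]=91
step 6: P2: load  L1  ⟶  IISS  (L1)  txn=∅  M[L1]=91
step 7: P2: load  L1  ⟶  IISS  (L1)  txn=∅  M[L1]=91
step 8: P3: load  L5  ⟶  IIIS  (L5)  txn=BusRd  M[L5]=80
step 9: P0: load  L3  ⟶  SIII  (L3)  txn=BusRd  M[L3]=60
step 10: P1: load  L1  ⟶  ISSS  (L1)  txn=BusRd  M[L1]=91
step 11: P2: load  L2  ⟶  IISI  (L2)  txn=BusRd  M[L2]=90
step 12: P1: store L6 := 67  ⟶  IMII  (L6)  txn=BusRdX  M[L6]=30
step 13: P1: load  L1  ⟶  ISSS  (L1)  txn=∅  M[L1]=91
step 14: P2: store L3 := 12  ⟶  IIMI  (L3)  txn=BusRdX  M[L3]=60
step 15: P0: store L1 := 64  ⟶  MIII  (L1)  txn=BusRdX  M[L1]=91
step 16: P2: load  L1  ⟶  SISI  (L1)  txn=BusRd+Flush  M[L1]=64
step 17: P3: load  L5  ⟶  IIIS  (L5)  txn=∅  M[L5]=80
step 18: P0: load  L2  ⟶  SISI  (L2)  txn=BusRd  M[L2]=90
step 19: P1: load  L6  ⟶  IMII  (L6)  txn=∅  M[L6]=30
step 20: P2: load  L0  ⟶  IISI  (L0)  txn=BusRd  M[L0]=50
step 21: P1: store L1 := 6  ⟶  IMII  (L1)  txn=BusRdX  M[L1]=64
step 22: P0: store L1 := 87  ⟶  MIII  (L1)  txn=BusRdX+Flush  M[L1]=6
step 23: P1: load  L6  ⟶  IMII  (L6)  txn=∅  M[L6]=30
step 24: P3: load  L3  ⟶  IISS  (L3)  txn=BusRd+Flush  M[L3]=12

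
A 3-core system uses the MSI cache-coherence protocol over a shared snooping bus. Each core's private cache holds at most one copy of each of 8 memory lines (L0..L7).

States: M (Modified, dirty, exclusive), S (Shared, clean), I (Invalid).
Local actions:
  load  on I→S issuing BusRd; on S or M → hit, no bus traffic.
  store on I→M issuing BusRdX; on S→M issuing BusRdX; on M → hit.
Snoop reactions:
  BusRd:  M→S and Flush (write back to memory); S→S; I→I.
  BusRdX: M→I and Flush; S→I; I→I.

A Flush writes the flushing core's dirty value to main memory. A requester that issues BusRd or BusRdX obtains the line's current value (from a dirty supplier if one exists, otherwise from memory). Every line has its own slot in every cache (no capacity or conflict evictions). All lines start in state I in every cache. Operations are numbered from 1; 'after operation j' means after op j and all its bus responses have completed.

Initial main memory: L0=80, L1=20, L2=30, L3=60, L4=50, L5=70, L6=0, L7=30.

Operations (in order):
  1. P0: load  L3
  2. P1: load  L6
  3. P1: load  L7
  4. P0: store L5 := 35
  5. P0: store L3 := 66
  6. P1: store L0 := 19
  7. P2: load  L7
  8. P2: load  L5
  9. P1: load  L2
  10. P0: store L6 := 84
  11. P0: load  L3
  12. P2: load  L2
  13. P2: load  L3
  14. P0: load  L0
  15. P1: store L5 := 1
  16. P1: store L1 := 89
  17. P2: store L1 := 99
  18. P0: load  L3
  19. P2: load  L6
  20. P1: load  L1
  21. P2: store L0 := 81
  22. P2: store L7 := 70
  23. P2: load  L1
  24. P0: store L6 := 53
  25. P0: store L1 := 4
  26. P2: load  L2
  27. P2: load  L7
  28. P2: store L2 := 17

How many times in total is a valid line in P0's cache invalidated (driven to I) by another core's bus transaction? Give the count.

invalidations = 2

1. P0: load  L3  bus=[BusRd]  L3: P0=S P1=I P2=I  mem[L3]=60
2. P1: load  L6  bus=[BusRd]  L6: P0=I P1=S P2=I  mem[L6]=0
3. P1: load  L7  bus=[BusRd]  L7: P0=I P1=S P2=I  mem[L7]=30
4. P0: store L5 := 35  bus=[BusRdX]  L5: P0=M P1=I P2=I  mem[L5]=70
5. P0: store L3 := 66  bus=[BusRdX]  L3: P0=M P1=I P2=I  mem[L3]=60
6. P1: store L0 := 19  bus=[BusRdX]  L0: P0=I P1=M P2=I  mem[L0]=80
7. P2: load  L7  bus=[BusRd]  L7: P0=I P1=S P2=S  mem[L7]=30
8. P2: load  L5  bus=[BusRd,Flush]  L5: P0=S P1=I P2=S  mem[L5]=35
9. P1: load  L2  bus=[BusRd]  L2: P0=I P1=S P2=I  mem[L2]=30
10. P0: store L6 := 84  bus=[BusRdX]  L6: P0=M P1=I P2=I  mem[L6]=0
11. P0: load  L3  bus=[-]  L3: P0=M P1=I P2=I  mem[L3]=60
12. P2: load  L2  bus=[BusRd]  L2: P0=I P1=S P2=S  mem[L2]=30
13. P2: load  L3  bus=[BusRd,Flush]  L3: P0=S P1=I P2=S  mem[L3]=66
14. P0: load  L0  bus=[BusRd,Flush]  L0: P0=S P1=S P2=I  mem[L0]=19
15. P1: store L5 := 1  bus=[BusRdX]  L5: P0=I P1=M P2=I  mem[L5]=35
16. P1: store L1 := 89  bus=[BusRdX]  L1: P0=I P1=M P2=I  mem[L1]=20
17. P2: store L1 := 99  bus=[BusRdX,Flush]  L1: P0=I P1=I P2=M  mem[L1]=89
18. P0: load  L3  bus=[-]  L3: P0=S P1=I P2=S  mem[L3]=66
19. P2: load  L6  bus=[BusRd,Flush]  L6: P0=S P1=I P2=S  mem[L6]=84
20. P1: load  L1  bus=[BusRd,Flush]  L1: P0=I P1=S P2=S  mem[L1]=99
21. P2: store L0 := 81  bus=[BusRdX]  L0: P0=I P1=I P2=M  mem[L0]=19
22. P2: store L7 := 70  bus=[BusRdX]  L7: P0=I P1=I P2=M  mem[L7]=30
23. P2: load  L1  bus=[-]  L1: P0=I P1=S P2=S  mem[L1]=99
24. P0: store L6 := 53  bus=[BusRdX]  L6: P0=M P1=I P2=I  mem[L6]=84
25. P0: store L1 := 4  bus=[BusRdX]  L1: P0=M P1=I P2=I  mem[L1]=99
26. P2: load  L2  bus=[-]  L2: P0=I P1=S P2=S  mem[L2]=30
27. P2: load  L7  bus=[-]  L7: P0=I P1=I P2=M  mem[L7]=30
28. P2: store L2 := 17  bus=[BusRdX]  L2: P0=I P1=I P2=M  mem[L2]=30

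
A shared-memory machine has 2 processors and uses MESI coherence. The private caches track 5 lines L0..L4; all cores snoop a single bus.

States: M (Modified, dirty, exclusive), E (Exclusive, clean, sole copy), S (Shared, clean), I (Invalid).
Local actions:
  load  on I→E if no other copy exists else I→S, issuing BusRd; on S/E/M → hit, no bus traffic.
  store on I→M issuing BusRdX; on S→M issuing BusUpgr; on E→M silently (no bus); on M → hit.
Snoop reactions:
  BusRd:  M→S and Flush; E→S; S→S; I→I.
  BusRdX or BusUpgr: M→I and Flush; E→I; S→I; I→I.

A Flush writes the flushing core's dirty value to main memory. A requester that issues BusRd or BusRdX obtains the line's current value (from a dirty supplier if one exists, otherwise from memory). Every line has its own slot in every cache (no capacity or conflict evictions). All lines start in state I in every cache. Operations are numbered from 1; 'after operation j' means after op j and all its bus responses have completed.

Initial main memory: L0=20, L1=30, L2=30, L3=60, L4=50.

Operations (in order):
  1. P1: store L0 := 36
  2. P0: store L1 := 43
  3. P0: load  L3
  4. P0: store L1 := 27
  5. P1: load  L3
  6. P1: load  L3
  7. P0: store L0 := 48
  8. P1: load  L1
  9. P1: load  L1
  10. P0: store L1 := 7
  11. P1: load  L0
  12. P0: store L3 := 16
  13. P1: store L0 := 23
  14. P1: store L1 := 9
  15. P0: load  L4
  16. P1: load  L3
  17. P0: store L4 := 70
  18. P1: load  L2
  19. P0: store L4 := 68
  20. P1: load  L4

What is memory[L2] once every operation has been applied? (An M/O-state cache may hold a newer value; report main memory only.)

memory[L2] = 30

step 1: P1: store L0 := 36  ⟶  IM  (L0)  txn=BusRdX  M[L0]=20
step 2: P0: store L1 := 43  ⟶  MI  (L1)  txn=BusRdX  M[L1]=30
step 3: P0: load  L3  ⟶  EI  (L3)  txn=BusRd  M[L3]=60
step 4: P0: store L1 := 27  ⟶  MI  (L1)  txn=∅  M[L1]=30
step 5: P1: load  L3  ⟶  SS  (L3)  txn=BusRd  M[L3]=60
step 6: P1: load  L3  ⟶  SS  (L3)  txn=∅  M[L3]=60
step 7: P0: store L0 := 48  ⟶  MI  (L0)  txn=BusRdX+Flush  M[L0]=36
step 8: P1: load  L1  ⟶  SS  (L1)  txn=BusRd+Flush  M[L1]=27
step 9: P1: load  L1  ⟶  SS  (L1)  txn=∅  M[L1]=27
step 10: P0: store L1 := 7  ⟶  MI  (L1)  txn=BusUpgr  M[L1]=27
step 11: P1: load  L0  ⟶  SS  (L0)  txn=BusRd+Flush  M[L0]=48
step 12: P0: store L3 := 16  ⟶  MI  (L3)  txn=BusUpgr  M[L3]=60
step 13: P1: store L0 := 23  ⟶  IM  (L0)  txn=BusUpgr  M[L0]=48
step 14: P1: store L1 := 9  ⟶  IM  (L1)  txn=BusRdX+Flush  M[L1]=7
step 15: P0: load  L4  ⟶  EI  (L4)  txn=BusRd  M[L4]=50
step 16: P1: load  L3  ⟶  SS  (L3)  txn=BusRd+Flush  M[L3]=16
step 17: P0: store L4 := 70  ⟶  MI  (L4)  txn=∅  M[L4]=50
step 18: P1: load  L2  ⟶  IE  (L2)  txn=BusRd  M[L2]=30
step 19: P0: store L4 := 68  ⟶  MI  (L4)  txn=∅  M[L4]=50
step 20: P1: load  L4  ⟶  SS  (L4)  txn=BusRd+Flush  M[L4]=68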